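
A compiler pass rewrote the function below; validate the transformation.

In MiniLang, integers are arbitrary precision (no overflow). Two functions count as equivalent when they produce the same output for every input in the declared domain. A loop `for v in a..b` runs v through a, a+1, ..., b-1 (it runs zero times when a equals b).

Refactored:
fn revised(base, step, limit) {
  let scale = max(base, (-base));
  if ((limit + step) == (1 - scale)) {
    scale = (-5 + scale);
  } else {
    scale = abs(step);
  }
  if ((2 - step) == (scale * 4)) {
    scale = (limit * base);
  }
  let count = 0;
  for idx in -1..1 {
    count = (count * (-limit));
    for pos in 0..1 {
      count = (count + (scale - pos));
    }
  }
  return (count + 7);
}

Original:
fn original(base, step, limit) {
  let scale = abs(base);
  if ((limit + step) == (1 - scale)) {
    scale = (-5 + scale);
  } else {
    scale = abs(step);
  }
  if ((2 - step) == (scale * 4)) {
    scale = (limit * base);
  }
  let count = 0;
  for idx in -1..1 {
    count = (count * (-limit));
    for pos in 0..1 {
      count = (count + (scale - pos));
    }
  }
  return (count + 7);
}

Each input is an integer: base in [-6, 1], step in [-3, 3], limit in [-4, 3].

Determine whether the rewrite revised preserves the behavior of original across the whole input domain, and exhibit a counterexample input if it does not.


Reading the diff, among the changes: min/max/abs usage differs.
As a probe, take base=-3, step=3, limit=-3: original runs scale := 3 | ((limit + step) == (1 - scale)): false | scale := 3 | ((2 - step) == (scale * 4)): false | count := 0 | iter idx=-1: | count := 0 | iter pos=0: | count := 3 | iter idx=0: | count := 9 | iter pos=0: | count := 12 | result 19; revised runs scale := 3 | ((limit + step) == (1 - scale)): false | scale := 3 | ((2 - step) == (scale * 4)): false | count := 0 | iter idx=-1: | count := 0 | iter pos=0: | count := 3 | iter idx=0: | count := 9 | iter pos=0: | count := 12 | result 19; both end at 19.
Checked all 448 inputs in the declared domain: the outputs agree on every one.
verdict: equivalent


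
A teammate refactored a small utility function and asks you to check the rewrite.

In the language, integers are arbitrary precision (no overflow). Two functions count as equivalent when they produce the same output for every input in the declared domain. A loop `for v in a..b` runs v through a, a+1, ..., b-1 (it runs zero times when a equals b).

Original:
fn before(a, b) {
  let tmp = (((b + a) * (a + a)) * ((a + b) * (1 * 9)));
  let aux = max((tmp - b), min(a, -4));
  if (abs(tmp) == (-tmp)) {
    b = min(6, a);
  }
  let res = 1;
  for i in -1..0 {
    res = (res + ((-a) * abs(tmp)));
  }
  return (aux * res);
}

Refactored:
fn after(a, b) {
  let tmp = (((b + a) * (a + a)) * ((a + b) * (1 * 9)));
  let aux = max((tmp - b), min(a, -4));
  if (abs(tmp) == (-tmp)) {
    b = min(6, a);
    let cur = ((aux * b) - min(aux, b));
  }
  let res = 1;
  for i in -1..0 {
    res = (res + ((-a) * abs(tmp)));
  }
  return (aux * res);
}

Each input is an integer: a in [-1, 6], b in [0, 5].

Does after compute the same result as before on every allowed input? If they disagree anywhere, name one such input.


The two are interchangeable: local variable names differ; and min/max/abs usage differs; and arithmetic usage differs; and statement counts differ, and every declared input agrees.
Tracing a=5, b=2: before: tmp = 4410; aux = 4408; (abs(tmp) == (-tmp)) -> false; res = 1; [i=-1]; res = -22049; return -97191992 | after: tmp = 4410; aux = 4408; (abs(tmp) == (-tmp)) -> false; res = 1; [i=-1]; res = -22049; return -97191992 — matching result -97191992.
Checked all 48 inputs in the declared domain: the outputs agree on every one.
verdict: equivalent


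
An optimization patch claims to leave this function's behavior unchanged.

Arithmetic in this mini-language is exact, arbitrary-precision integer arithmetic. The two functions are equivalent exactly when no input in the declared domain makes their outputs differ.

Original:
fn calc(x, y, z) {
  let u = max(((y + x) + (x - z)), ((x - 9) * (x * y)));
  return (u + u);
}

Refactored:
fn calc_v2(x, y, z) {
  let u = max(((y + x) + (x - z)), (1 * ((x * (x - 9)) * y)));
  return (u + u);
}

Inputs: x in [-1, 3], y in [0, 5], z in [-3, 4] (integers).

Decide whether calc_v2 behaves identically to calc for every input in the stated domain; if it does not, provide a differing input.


This is a faithful refactor — arithmetic usage differs, and constant usage differs, but the computed results match everywhere.
As a probe, take x=2, y=1, z=4: calc runs u = 1; return 2; calc_v2 runs u = 1; return 2; both end at 2.
An exhaustive pass over the 240 declared inputs shows identical outputs.
verdict: equivalent


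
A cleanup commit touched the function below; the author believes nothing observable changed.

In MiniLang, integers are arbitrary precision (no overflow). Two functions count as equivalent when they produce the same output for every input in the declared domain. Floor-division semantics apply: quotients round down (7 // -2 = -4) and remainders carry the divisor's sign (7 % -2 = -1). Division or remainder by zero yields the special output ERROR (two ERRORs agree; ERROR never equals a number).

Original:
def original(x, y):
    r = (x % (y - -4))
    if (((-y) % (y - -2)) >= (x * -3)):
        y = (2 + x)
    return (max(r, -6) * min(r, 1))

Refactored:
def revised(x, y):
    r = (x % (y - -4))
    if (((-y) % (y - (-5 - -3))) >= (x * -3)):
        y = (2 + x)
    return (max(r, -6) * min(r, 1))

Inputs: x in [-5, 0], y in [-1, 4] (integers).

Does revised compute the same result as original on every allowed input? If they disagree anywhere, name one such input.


Differences: arithmetic usage differs; constant usage differs — yet all 36 inputs agree.
verdict: equivalent


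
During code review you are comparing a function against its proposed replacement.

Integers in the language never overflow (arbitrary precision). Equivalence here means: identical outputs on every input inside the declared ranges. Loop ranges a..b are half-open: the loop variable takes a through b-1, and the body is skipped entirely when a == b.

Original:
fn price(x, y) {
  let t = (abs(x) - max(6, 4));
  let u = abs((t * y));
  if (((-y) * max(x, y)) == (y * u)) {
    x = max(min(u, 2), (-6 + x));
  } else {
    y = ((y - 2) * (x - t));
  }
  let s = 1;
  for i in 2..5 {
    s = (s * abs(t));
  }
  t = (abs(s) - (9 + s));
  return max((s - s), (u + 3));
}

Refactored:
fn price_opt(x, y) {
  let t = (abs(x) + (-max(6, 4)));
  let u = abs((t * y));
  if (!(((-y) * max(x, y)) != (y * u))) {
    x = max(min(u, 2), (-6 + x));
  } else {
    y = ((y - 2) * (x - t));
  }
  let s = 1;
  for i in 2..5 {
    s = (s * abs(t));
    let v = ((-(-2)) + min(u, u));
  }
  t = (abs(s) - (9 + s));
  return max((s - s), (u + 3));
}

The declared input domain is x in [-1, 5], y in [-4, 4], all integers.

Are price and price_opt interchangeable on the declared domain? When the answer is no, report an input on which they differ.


Equivalent — the differences include min/max/abs usage differs; and boolean connective usage differs; and comparison usage differs; and arithmetic usage differs; and constant usage differs; and local variable names differ; and statement counts differ, yet no declared input distinguishes the two.
Spot check at x=0, y=-3 — price: t=-6, then u=18, then (((-y) * max(x, y)) == (y * u)) is false, then y=-30, then s=1, then (i=2), then s=6, then (i=3), then s=36, then (i=4), then s=216, then t=-9, then returns 21. price_opt: t=-6, then u=18, then (!(((-y) * max(x, y)) != (y * u))) is false, then y=-30, then s=1, then (i=2), then s=6, then v=20, then (i=3), then s=36, then v=20, then (i=4), then s=216, then v=20, then t=-9, then returns 21. Both give 21.
Every one of the 63 inputs gives matching results.
verdict: equivalent


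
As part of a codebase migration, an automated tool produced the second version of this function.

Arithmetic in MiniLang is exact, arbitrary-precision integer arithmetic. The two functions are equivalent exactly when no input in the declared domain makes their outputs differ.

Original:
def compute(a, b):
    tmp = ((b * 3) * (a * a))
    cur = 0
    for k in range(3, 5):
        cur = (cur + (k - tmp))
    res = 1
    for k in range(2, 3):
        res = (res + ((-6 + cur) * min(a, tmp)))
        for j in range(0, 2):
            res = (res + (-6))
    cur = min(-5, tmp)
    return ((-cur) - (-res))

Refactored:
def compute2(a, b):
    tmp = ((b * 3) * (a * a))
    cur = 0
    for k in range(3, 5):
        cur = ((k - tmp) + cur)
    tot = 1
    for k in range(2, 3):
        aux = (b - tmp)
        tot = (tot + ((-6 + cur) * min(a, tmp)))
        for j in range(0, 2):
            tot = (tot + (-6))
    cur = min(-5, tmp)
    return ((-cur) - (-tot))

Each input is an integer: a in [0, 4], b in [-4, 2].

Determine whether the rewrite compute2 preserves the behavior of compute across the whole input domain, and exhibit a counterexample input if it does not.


Differences: statement counts differ, plus arithmetic usage differs, plus local variable names differ — yet all 35 inputs agree.
verdict: equivalent


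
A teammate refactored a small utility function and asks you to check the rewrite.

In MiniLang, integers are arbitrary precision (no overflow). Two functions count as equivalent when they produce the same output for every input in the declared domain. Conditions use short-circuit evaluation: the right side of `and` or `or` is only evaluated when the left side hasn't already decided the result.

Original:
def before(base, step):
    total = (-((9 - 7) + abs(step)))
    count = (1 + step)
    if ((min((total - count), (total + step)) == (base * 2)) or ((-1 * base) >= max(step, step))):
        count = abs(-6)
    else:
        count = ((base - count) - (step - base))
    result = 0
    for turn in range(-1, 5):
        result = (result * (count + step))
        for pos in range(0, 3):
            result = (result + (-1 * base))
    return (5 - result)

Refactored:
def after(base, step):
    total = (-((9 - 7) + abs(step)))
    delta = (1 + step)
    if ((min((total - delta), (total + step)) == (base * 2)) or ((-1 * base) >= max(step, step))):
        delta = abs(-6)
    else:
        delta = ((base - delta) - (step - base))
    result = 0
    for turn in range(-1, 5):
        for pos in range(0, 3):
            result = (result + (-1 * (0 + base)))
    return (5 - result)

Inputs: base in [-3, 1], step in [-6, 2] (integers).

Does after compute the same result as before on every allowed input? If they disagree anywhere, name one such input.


Take base=-3, step=-6.
before: total := -8 | count := -5 | ((min((total - count), (total + step)) == (base * 2)) or ((-1 * base) >= max(step, step))): true | count := 6 | result := 0 | iter turn=-1: | result := 0 | iter pos=0: | result := 3 | iter pos=1: | result := 6 | iter pos=2: | result := 9 | iter turn=0: | result := 0 | iter pos=0: | result := 3 | iter pos=1: | result := 6 | iter pos=2: | result := 9 | iter turn=1: | result := 0 | iter pos=0: | result := 3 | iter pos=1: | result := 6 | iter pos=2: | result := 9 | iter turn=2: | result := 0 | iter pos=0: | result := 3 | iter pos=1: | result := 6 | iter pos=2: | result := 9 | iter turn=3: | result := 0 | iter pos=0: | result := 3 | iter pos=1: | result := 6 | iter pos=2: | result := 9 | iter turn=4: | result := 0 | iter pos=0: | result := 3 | iter pos=1: | result := 6 | iter pos=2: | result := 9 | result -4
after: total := -8 | delta := -5 | ((min((total - delta), (total + step)) == (base * 2)) or ((-1 * base) >= max(step, step))): true | delta := 6 | result := 0 | iter turn=-1: | iter pos=0: | result := 3 | iter pos=1: | result := 6 | iter pos=2: | result := 9 | iter turn=0: | iter pos=0: | result := 12 | iter pos=1: | result := 15 | iter pos=2: | result := 18 | iter turn=1: | iter pos=0: | result := 21 | iter pos=1: | result := 24 | iter pos=2: | result := 27 | iter turn=2: | iter pos=0: | result := 30 | iter pos=1: | result := 33 | iter pos=2: | result := 36 | iter turn=3: | iter pos=0: | result := 39 | iter pos=1: | result := 42 | iter pos=2: | result := 45 | iter turn=4: | iter pos=0: | result := 48 | iter pos=1: | result := 51 | iter pos=2: | result := 54 | result -49
-4 and -49 differ, so these are not the same function on this domain.
verdict: not equivalent; witness: base=-3, step=-6


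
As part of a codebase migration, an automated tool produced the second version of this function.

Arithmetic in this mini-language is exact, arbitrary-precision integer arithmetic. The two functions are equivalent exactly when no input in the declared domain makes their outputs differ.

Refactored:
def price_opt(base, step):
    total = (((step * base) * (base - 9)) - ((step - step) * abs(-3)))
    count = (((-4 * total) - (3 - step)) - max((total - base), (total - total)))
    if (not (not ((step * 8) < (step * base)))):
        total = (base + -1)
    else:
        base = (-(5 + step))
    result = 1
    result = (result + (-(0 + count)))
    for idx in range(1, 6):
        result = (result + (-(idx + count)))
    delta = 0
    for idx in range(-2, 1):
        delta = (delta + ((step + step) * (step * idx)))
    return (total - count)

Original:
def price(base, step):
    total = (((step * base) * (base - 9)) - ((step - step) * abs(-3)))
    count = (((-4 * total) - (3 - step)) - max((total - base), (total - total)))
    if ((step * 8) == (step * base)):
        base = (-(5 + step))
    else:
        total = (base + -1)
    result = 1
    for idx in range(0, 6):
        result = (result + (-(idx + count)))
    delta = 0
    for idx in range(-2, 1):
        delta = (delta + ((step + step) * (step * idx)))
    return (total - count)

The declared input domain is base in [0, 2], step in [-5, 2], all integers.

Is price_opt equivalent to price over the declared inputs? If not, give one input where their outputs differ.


Evaluate both at base=0, step=1.
price: total = 0; count = -2; ((step * 8) == (step * base)) -> false; total = -1; result = 1; [idx=0]; result = 3; [idx=1]; result = 4; [idx=2]; result = 4; [idx=3]; result = 3; [idx=4]; result = 1; [idx=5]; result = -2; delta = 0; [idx=-2]; delta = -4; [idx=-1]; delta = -6; [idx=0]; delta = -6; return 1
price_opt: total = 0; count = -2; (not (not ((step * 8) < (step * base)))) -> false; base = -6; result = 1; result = 3; [idx=1]; result = 4; [idx=2]; result = 4; [idx=3]; result = 3; [idx=4]; result = 1; [idx=5]; result = -2; delta = 0; [idx=-2]; delta = -4; [idx=-1]; delta = -6; [idx=0]; delta = -6; return 2
1 against 2: the behavior changed.
verdict: not equivalent; witness: base=0, step=1


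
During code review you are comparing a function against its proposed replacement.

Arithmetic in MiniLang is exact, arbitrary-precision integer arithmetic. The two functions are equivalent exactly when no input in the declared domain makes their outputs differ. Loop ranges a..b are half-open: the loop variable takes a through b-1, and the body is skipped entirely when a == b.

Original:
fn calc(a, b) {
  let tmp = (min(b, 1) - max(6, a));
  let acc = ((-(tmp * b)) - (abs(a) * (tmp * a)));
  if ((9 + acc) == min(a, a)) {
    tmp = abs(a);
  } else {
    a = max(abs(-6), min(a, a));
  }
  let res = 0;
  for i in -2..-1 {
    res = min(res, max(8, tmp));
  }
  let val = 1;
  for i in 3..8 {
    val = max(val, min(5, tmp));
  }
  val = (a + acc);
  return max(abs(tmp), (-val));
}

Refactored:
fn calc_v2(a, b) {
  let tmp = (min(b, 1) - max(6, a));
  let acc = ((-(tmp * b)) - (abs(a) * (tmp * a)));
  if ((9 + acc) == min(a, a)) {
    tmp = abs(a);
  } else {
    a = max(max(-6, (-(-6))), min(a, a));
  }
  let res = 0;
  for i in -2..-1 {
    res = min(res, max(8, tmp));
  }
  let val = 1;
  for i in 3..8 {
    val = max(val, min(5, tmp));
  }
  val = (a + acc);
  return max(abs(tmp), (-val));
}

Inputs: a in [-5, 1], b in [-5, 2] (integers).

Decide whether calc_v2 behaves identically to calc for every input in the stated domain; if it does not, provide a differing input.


The two are interchangeable: min/max/abs usage differs, constant usage differs, and every declared input agrees.
As a probe, take a=1, b=0: calc runs tmp=-6, then acc=6, then ((9 + acc) == min(a, a)) is false, then a=6, then res=0, then (i=-2), then res=0, then val=1, then (i=3), then val=1, then (i=4), then val=1, then (i=5), then val=1, then (i=6), then val=1, then (i=7), then val=1, then val=12, then returns 6; calc_v2 runs tmp=-6, then acc=6, then ((9 + acc) == min(a, a)) is false, then a=6, then res=0, then (i=-2), then res=0, then val=1, then (i=3), then val=1, then (i=4), then val=1, then (i=5), then val=1, then (i=6), then val=1, then (i=7), then val=1, then val=12, then returns 6; both end at 6.
Sweeping the whole domain (56 inputs) finds no disagreement.
verdict: equivalent


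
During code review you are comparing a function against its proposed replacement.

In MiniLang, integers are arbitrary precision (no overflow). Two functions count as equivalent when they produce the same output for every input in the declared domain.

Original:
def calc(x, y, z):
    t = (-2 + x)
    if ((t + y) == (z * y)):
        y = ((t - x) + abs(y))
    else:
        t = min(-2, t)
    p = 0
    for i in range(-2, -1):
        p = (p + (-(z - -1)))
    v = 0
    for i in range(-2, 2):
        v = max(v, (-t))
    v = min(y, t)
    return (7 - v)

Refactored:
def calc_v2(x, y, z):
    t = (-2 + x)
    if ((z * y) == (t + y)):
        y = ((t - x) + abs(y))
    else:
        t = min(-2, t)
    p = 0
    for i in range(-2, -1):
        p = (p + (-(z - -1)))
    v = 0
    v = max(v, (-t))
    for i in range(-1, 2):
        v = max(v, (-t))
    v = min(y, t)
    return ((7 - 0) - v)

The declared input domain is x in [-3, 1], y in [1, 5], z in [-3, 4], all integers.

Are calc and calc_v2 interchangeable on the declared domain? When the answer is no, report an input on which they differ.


Side by side, the visible changes include: arithmetic usage differs, statement counts differ, loop structure differs, min/max/abs usage differs, constant usage differs.
One worked example (x=-2, y=1, z=-2) — calc: t := -4 | ((t + y) == (z * y)): false | t := -4 | p := 0 | iter i=-2: | p := 1 | v := 0 | iter i=-2: | v := 4 | iter i=-1: | v := 4 | iter i=0: | v := 4 | iter i=1: | v := 4 | v := -4 | result 11; calc_v2: t := -4 | ((z * y) == (t + y)): false | t := -4 | p := 0 | iter i=-2: | p := 1 | v := 0 | v := 4 | iter i=-1: | v := 4 | iter i=0: | v := 4 | iter i=1: | v := 4 | v := -4 | result 11; agreement on 11.
Checked all 200 inputs in the declared domain: the outputs agree on every one.
verdict: equivalent


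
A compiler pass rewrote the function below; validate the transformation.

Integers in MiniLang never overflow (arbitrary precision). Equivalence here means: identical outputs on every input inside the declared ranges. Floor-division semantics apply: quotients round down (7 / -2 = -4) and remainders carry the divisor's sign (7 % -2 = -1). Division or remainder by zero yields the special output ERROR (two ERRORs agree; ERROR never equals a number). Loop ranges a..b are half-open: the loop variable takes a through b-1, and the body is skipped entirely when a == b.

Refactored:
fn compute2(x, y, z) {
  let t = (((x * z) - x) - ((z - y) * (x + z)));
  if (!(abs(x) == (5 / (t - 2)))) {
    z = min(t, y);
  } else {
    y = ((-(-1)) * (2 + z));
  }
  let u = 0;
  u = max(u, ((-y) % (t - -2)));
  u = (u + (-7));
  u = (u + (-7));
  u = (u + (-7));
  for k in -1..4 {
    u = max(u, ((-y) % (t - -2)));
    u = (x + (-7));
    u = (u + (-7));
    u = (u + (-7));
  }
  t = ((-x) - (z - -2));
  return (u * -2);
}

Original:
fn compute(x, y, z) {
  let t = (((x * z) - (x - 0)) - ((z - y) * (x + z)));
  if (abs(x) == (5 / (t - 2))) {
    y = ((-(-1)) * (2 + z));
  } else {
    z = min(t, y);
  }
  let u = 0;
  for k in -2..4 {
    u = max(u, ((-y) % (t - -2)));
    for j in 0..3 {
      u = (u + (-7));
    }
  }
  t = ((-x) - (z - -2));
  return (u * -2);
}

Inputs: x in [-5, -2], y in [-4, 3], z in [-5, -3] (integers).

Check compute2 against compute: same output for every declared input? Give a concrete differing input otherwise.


These are not equivalent — on x=-5, y=-4, z=-5 the outputs split (34 vs 52).
compute: t = 20; (abs(x) == (5 / (t - 2))) -> false; z = -4; u = 0; [k=-2]; u = 4; [j=0]; u = -3; [j=1]; u = -10; [j=2]; u = -17; [k=-1]; u = 4; [j=0]; u = -3; [j=1]; u = -10; [j=2]; u = -17; [k=0]; u = 4; [j=0]; u = -3; [j=1]; u = -10; [j=2]; u = -17; [k=1]; u = 4; [j=0]; u = -3; [j=1]; u = -10; [j=2]; u = -17; [k=2]; u = 4; [j=0]; u = -3; [j=1]; u = -10; [j=2]; u = -17; [k=3]; u = 4; [j=0]; u = -3; [j=1]; u = -10; [j=2]; u = -17; t = 7; return 34
compute2: t = 20; (!(abs(x) == (5 / (t - 2)))) -> true; z = -4; u = 0; u = 4; u = -3; u = -10; u = -17; [k=-1]; u = 4; u = -12; u = -19; u = -26; [k=0]; u = 4; u = -12; u = -19; u = -26; [k=1]; u = 4; u = -12; u = -19; u = -26; [k=2]; u = 4; u = -12; u = -19; u = -26; [k=3]; u = 4; u = -12; u = -19; u = -26; t = 7; return 52
verdict: not equivalent; witness: x=-5, y=-4, z=-5


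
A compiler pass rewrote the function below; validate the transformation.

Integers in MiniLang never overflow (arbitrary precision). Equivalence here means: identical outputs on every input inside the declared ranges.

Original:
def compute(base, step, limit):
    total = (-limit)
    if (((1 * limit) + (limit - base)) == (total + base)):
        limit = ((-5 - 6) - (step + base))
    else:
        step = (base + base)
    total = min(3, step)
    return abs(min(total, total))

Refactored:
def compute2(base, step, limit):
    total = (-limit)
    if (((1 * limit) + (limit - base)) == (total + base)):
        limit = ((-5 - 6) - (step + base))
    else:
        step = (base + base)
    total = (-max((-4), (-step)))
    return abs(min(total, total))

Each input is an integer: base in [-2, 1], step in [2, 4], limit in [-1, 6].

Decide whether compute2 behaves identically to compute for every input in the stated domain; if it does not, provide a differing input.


Try base=0, step=4, limit=0.
compute: total := 0 | (((1 * limit) + (limit - base)) == (total + base)): true | limit := -15 | total := 3 | result 3
compute2: total := 0 | (((1 * limit) + (limit - base)) == (total + base)): true | limit := -15 | total := 4 | result 4
3 != 4, so the rewrite changes behavior.
verdict: not equivalent; witness: base=0, step=4, limit=0


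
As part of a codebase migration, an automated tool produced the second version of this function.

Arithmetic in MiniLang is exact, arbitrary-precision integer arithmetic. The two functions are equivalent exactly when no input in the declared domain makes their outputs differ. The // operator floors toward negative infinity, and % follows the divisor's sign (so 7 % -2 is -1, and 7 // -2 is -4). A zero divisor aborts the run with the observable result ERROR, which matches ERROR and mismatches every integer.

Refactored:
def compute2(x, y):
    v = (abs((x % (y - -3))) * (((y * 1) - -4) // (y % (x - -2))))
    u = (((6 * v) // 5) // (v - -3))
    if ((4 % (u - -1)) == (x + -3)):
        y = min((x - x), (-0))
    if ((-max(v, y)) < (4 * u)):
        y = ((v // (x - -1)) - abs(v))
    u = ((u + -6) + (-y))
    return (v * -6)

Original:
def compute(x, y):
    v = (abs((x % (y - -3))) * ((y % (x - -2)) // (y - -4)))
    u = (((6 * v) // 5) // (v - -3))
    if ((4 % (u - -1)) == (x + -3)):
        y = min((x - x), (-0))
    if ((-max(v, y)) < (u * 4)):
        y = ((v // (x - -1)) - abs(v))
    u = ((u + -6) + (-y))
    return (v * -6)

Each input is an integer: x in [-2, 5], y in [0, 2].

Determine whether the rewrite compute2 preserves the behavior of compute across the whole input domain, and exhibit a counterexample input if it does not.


Try x=-1, y=0.
compute: v := 0 | u := 0 | ((4 % (u - -1)) == (x + -3)): false | ((-max(v, y)) < (u * 4)): false | u := -6 | result 0
compute2: divide-by-zero, output ERROR
0 against ERROR: the behavior changed.
verdict: not equivalent; witness: x=-1, y=0


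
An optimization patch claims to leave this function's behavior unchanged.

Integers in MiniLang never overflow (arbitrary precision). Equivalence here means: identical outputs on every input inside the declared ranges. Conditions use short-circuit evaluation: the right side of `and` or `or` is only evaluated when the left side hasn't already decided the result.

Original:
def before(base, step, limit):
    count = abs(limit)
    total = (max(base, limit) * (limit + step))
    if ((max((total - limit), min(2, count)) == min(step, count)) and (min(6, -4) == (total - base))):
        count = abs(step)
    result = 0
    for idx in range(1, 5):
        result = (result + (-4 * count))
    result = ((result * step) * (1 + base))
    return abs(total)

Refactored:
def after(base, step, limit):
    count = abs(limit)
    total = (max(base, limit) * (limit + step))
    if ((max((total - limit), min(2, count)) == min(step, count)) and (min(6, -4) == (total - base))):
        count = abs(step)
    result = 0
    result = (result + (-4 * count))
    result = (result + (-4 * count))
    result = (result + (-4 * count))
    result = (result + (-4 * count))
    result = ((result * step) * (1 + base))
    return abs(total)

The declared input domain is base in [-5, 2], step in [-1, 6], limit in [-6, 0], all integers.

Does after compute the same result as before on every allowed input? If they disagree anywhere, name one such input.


The two are interchangeable: local variable names differ, plus arithmetic usage differs, plus loop structure differs, plus statement counts differ, plus constant usage differs, and every declared input agrees.
One worked example (base=-5, step=4, limit=-6) — before: count=6, then total=10, then ((max((total - limit), min(2, count)) == min(step, count)) and (min(6, -4) == (total - base))) is false, then result=0, then (idx=1), then result=-24, then (idx=2), then result=-48, then (idx=3), then result=-72, then (idx=4), then result=-96, then result=1536, then returns 10; after: count=6, then total=10, then ((max((total - limit), min(2, count)) == min(step, count)) and (min(6, -4) == (total - base))) is false, then result=0, then result=-24, then result=-48, then result=-72, then result=-96, then result=1536, then returns 10; agreement on 10.
An exhaustive pass over the 448 declared inputs shows identical outputs.
verdict: equivalent


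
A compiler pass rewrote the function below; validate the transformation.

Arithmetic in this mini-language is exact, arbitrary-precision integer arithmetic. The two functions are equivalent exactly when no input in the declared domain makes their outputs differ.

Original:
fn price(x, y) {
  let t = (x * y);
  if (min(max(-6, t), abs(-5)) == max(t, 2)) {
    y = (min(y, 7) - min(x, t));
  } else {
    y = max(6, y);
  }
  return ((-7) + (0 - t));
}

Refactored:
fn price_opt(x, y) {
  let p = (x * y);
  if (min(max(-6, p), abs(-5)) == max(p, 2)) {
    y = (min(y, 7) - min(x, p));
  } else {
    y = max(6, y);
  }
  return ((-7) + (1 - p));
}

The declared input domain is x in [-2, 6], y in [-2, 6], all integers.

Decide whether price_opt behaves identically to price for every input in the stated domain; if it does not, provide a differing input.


The rewrite breaks on x=-2, y=-2, where the results are -11 and -10.
price: t=4, then (min(max(-6, t), abs(-5)) == max(t, 2)) is true, then y=0, then returns -11
price_opt: p=4, then (min(max(-6, p), abs(-5)) == max(p, 2)) is true, then y=0, then returns -10
verdict: not equivalent; witness: x=-2, y=-2


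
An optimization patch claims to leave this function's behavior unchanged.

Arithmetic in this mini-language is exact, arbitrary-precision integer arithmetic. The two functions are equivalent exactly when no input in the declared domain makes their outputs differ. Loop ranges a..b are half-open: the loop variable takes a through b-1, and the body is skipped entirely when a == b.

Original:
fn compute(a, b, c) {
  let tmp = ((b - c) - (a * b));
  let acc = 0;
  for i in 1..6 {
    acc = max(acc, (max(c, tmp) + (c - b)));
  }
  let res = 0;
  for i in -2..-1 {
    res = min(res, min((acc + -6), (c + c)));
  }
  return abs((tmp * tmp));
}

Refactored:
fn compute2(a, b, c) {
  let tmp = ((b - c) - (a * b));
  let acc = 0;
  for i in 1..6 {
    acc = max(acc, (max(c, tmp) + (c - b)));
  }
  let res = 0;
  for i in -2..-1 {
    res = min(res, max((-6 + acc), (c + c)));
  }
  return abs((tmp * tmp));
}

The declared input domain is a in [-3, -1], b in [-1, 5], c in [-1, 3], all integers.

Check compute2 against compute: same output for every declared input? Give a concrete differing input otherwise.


Equivalent. Whatever the rewrite altered, no input in the stated domain can expose a difference.
Across all 105 domain points the two functions coincide.
Spot check at a=-3, b=0, c=3 — compute: tmp = -3; acc = 0; [i=1]; acc = 6; [i=2]; acc = 6; [i=3]; acc = 6; [i=4]; acc = 6; [i=5]; acc = 6; res = 0; [i=-2]; res = 0; return 9. compute2: tmp = -3; acc = 0; [i=1]; acc = 6; [i=2]; acc = 6; [i=3]; acc = 6; [i=4]; acc = 6; [i=5]; acc = 6; res = 0; [i=-2]; res = 0; return 9. Both give 9.
verdict: equivalent


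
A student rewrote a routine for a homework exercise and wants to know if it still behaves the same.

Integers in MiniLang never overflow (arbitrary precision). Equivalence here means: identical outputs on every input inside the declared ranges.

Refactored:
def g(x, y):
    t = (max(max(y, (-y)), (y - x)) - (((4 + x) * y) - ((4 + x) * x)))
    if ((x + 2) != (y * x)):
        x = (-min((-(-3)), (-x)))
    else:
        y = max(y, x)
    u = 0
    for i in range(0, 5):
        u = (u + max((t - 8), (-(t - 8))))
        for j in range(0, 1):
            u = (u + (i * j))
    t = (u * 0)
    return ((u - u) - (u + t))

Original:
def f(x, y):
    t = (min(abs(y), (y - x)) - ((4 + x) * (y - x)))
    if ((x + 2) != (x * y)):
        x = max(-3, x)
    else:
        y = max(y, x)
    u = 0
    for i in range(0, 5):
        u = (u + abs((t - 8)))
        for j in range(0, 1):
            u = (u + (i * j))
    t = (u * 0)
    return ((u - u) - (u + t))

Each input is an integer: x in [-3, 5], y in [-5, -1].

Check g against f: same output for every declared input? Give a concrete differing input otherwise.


Evaluate both at x=-3, y=-5.
f: t=0, then ((x + 2) != (x * y)) is true, then x=-3, then u=0, then (i=0), then u=8, then (j=0), then u=8, then (i=1), then u=16, then (j=0), then u=16, then (i=2), then u=24, then (j=0), then u=24, then (i=3), then u=32, then (j=0), then u=32, then (i=4), then u=40, then (j=0), then u=40, then t=0, then returns -40
g: t=7, then ((x + 2) != (y * x)) is true, then x=-3, then u=0, then (i=0), then u=1, then (j=0), then u=1, then (i=1), then u=2, then (j=0), then u=2, then (i=2), then u=3, then (j=0), then u=3, then (i=3), then u=4, then (j=0), then u=4, then (i=4), then u=5, then (j=0), then u=5, then t=0, then returns -5
-40 != -5, so the rewrite changes behavior.
verdict: not equivalent; witness: x=-3, y=-5


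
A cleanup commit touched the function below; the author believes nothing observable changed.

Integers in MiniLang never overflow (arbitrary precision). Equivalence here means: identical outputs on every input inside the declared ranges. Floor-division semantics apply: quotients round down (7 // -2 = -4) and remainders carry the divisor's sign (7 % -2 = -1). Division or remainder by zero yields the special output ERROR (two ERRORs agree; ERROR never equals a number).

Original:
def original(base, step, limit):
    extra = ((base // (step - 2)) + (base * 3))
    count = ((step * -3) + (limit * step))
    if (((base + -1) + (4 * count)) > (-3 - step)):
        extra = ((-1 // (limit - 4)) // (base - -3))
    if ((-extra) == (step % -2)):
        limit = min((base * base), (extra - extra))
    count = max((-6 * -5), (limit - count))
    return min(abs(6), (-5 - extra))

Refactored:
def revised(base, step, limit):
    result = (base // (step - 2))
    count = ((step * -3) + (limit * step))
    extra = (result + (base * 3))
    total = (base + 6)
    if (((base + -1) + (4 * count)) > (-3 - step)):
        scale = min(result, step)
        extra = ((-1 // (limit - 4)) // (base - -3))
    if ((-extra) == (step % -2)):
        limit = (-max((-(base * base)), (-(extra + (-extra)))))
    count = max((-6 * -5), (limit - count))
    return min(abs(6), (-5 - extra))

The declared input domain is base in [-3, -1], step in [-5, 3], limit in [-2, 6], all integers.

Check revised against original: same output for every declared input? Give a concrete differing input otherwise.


The two versions differ — the changes include arithmetic usage differs, plus local variable names differ, plus constant usage differs, plus statement counts differ, plus min/max/abs usage differs.
Spot check at base=-1, step=1, limit=4 — original: extra becomes -2; next count becomes 1; next (((base + -1) + (4 * count)) > (-3 - step)) evaluates to true; next hits division by zero so the output is ERROR. revised: result becomes 1; next count becomes 1; next extra becomes -2; next total becomes 5; next (((base + -1) + (4 * count)) > (-3 - step)) evaluates to true; next scale becomes 1; next hits division by zero so the output is ERROR. Both give ERROR.
Sweeping the whole domain (243 inputs) finds no disagreement.
verdict: equivalent


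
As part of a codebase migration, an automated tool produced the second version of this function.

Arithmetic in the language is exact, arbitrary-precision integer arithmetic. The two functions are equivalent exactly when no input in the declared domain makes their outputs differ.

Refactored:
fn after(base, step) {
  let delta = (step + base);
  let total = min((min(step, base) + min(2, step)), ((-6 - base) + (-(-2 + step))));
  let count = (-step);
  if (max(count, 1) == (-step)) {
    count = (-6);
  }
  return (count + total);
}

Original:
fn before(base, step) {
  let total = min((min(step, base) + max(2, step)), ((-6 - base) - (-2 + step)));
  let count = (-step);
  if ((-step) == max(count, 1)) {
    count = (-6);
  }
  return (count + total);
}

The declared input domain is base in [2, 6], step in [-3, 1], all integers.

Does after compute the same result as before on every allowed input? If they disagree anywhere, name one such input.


Consider the input base=2, step=-3.
before: total = -3; count = 3; ((-step) == max(count, 1)) -> true; count = -6; return -9
after: delta = -1; total = -6; count = 3; (max(count, 1) == (-step)) -> true; count = -6; return -12
-9 against -12: the behavior changed.
verdict: not equivalent; witness: base=2, step=-3


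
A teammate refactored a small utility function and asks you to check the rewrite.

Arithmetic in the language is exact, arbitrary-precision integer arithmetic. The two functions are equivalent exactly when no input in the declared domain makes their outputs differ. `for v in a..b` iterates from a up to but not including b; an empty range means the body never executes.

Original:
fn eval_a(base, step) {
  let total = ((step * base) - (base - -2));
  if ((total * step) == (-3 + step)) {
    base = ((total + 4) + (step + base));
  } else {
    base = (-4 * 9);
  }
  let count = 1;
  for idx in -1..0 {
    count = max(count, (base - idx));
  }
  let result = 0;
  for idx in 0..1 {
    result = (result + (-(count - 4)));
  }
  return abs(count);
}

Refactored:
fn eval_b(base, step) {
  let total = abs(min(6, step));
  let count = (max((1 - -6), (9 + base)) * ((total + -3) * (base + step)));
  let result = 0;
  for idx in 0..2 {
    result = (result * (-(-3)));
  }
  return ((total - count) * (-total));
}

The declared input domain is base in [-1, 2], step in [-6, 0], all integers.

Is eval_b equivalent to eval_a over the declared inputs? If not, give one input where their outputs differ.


The rewrite breaks on base=-1, step=-6, where the results are 1 and -1044.
eval_a: total := 5 | ((total * step) == (-3 + step)): false | base := -36 | count := 1 | iter idx=-1: | count := 1 | result := 0 | iter idx=0: | result := 3 | result 1
eval_b: total := 6 | count := -168 | result := 0 | iter idx=0: | result := 0 | iter idx=1: | result := 0 | result -1044
verdict: not equivalent; witness: base=-1, step=-6


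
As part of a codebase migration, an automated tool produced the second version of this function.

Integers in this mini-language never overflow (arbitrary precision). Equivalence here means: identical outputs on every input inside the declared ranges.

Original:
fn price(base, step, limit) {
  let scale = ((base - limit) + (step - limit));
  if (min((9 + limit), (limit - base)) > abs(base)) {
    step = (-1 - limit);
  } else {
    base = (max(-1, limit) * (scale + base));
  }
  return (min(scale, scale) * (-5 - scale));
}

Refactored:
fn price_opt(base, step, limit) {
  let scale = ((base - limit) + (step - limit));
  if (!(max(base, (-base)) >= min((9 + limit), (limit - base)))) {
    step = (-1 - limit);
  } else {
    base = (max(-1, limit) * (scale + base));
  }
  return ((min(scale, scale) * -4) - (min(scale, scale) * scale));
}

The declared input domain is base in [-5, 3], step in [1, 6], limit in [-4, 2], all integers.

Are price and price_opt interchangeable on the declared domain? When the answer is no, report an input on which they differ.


These are not equivalent — on base=-5, step=1, limit=-4 the outputs split (-36 vs -32).
price: scale := 4 | (min((9 + limit), (limit - base)) > abs(base)): false | base := 1 | result -36
price_opt: scale := 4 | (!(max(base, (-base)) >= min((9 + limit), (limit - base)))): false | base := 1 | result -32
verdict: not equivalent; witness: base=-5, step=1, limit=-4


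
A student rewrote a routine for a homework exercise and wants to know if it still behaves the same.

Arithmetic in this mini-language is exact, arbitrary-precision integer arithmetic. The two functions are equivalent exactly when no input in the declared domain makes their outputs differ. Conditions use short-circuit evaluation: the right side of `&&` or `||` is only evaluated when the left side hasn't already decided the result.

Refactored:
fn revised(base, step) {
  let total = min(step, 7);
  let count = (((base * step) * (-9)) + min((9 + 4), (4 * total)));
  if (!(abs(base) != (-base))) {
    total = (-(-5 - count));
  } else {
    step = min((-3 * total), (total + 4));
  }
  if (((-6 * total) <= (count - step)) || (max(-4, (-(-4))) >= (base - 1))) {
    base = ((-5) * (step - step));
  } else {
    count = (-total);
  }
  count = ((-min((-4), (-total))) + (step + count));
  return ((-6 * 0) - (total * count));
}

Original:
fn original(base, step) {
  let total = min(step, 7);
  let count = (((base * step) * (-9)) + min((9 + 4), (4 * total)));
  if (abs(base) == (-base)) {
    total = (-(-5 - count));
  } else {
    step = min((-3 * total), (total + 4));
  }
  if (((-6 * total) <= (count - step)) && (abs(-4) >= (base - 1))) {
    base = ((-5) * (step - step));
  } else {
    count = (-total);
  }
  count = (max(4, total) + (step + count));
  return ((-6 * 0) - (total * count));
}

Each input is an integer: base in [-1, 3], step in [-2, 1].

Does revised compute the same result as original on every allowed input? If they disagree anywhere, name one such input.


Not equivalent: base=-1, step=-2 separates them (483 vs -504).
original: total = -2; count = -26; (abs(base) == (-base)) -> true; total = -21; (((-6 * total) <= (count - step)) && (abs(-4) >= (base - 1))) -> false; count = 21; count = 23; return 483
revised: total = -2; count = -26; (!(abs(base) != (-base))) -> true; total = -21; (((-6 * total) <= (count - step)) || (max(-4, (-(-4))) >= (base - 1))) -> true; base = 0; count = -24; return -504
verdict: not equivalent; witness: base=-1, step=-2


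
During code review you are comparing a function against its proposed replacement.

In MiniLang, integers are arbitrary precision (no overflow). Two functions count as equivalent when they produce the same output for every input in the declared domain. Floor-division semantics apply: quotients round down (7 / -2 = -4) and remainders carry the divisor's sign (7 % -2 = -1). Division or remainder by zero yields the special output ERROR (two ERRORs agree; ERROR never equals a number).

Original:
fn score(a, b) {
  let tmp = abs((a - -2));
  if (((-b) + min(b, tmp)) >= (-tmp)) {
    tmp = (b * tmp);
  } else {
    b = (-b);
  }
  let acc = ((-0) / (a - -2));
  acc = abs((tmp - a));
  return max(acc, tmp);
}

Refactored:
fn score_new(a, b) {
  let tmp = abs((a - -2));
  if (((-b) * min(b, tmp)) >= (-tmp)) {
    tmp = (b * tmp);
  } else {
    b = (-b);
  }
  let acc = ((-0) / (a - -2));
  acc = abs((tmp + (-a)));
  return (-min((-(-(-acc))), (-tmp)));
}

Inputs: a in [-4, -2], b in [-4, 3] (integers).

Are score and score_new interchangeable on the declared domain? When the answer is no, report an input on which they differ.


Input a=-4, b=-4: 4 from score versus 6 from score_new.
verdict: not equivalent; witness: a=-4, b=-4
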